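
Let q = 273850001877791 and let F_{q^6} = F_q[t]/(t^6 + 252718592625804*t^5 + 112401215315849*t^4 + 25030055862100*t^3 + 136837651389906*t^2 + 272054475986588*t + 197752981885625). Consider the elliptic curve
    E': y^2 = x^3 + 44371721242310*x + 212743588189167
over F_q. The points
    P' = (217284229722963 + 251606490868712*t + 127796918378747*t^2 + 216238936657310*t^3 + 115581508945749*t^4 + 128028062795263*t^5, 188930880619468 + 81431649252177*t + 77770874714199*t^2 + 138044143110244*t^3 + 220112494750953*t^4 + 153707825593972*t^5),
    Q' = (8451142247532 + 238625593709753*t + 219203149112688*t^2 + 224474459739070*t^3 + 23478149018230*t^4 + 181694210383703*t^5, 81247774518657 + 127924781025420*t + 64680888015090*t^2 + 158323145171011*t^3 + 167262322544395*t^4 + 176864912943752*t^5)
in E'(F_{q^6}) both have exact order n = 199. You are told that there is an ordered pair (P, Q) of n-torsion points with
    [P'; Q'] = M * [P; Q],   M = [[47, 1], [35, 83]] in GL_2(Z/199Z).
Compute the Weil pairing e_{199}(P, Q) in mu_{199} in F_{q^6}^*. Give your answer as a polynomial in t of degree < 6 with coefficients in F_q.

Alternating bilinearity on E[199] (values in mu_{199} in F_{273850001877791^6}) gives e(P',Q') = e(P,Q)^det(M).
Hence e(P,Q) = e(P',Q')^{96} where 96 = 85^{-1} mod 199.
Double-and-add over 11000111: 8-1 doublings, 5-1 additions; each step l_{T,T}/v_{2T} or l_{T,P'}/v at Q'+S for random S.
The quotient is 138479660057492 + 176322870109392*t + 146019187864118*t^2 + 49102089921119*t^3 + 221401658812036*t^4 + 235157422385032*t^5.
Thus e_{199}(P,Q) = 162475113041338 + 89172773293535*t + 28116247307055*t^2 + 251013830446125*t^3 + 137108464534617*t^4 + 181544946058899*t^5.

162475113041338 + 89172773293535*t + 28116247307055*t^2 + 251013830446125*t^3 + 137108464534617*t^4 + 181544946058899*t^5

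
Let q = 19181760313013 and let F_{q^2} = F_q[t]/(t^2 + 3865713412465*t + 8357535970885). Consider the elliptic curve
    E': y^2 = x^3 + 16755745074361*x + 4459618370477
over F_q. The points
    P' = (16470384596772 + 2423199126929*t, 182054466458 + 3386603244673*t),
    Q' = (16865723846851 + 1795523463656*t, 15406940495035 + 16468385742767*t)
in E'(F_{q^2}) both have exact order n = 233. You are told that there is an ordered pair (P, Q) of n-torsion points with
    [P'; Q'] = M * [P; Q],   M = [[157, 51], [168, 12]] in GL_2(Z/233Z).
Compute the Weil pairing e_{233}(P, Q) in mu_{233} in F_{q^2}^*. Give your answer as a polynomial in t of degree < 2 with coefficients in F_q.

12413488427630 + 8481362475892*t

The 233-Weil pairing on E[233] over F_{19181760313013} is alternating-bilinear: e_{233}(P',Q') = e_{233}(P,Q)^det(M).
157*12 - 51*168 = -6684; reduced mod 233: det = 73, inverse 83.
Build f_{233,P'} and f_{233,Q'} via the 8-bit ladder of 233=11101001_2; evaluate at shifted divisors; quotient in F_{19181760313013^2}.
Miller gives e_{233}(P',Q') = 15194230453042 + 17938483378459*t in F_{19181760313013^2}.
Raise to 83: e(P,Q) = 12413488427630 + 8481362475892*t in mu_{233}.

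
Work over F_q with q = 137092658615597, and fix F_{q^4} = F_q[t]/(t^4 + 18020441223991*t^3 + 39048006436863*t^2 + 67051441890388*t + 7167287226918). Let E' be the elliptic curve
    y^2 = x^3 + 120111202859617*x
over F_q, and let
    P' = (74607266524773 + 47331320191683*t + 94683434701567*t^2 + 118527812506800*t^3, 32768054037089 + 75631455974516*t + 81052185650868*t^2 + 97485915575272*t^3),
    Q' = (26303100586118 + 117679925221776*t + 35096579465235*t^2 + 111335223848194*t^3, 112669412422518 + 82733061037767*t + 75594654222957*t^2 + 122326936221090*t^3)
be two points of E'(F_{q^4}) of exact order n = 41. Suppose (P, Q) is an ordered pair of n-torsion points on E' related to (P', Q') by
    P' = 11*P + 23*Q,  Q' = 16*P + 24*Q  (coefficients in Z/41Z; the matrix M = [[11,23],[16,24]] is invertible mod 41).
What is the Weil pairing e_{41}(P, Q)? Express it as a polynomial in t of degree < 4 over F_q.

24796430693206 + 92167044900486*t + 69869498305469*t^2 + 71047277185279*t^3

The 41-Weil pairing on E[41] over F_{137092658615597} is alternating-bilinear: e_{41}(P',Q') = e_{41}(P,Q)^det(M).
det(M) mod 41 = 19; its inverse in (Z/41)^* is 13 (check: 19*13 mod 41 = 1).
Run Miller on y^2=x^3+120111202859617*x over F_{137092658615597}: ladder 101001 (6 bits); e = f_P(D_Q)/f_Q(D_P).
So e_{41}(P',Q') = 105536344108678 + 87466748573771*t + 129337084334124*t^2 + 132110430560377*t^3.
Thus e_{41}(P,Q) = 24796430693206 + 92167044900486*t + 69869498305469*t^2 + 71047277185279*t^3.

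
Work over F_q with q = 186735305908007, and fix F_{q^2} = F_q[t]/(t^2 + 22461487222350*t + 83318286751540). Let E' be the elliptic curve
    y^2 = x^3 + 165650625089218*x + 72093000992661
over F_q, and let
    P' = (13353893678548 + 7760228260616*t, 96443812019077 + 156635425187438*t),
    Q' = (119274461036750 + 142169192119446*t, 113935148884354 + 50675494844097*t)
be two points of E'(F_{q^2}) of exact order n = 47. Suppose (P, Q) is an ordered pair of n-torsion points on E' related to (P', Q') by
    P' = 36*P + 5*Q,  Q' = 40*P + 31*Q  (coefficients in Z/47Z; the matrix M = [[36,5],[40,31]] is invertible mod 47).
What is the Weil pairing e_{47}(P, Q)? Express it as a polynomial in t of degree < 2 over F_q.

Alternating bilinearity on E[47] (values in mu_{47} in F_{186735305908007^2}) gives e(P',Q') = e(P,Q)^det(M).
So e_{47}(P,Q) = e_{47}(P',Q')^{45}, since 23*45 = 1 mod 47.
Run Miller on y^2=x^3+165650625089218*x+72093000992661 over F_{186735305908007}: ladder 101111 (6 bits); e = f_P(D_Q)/f_Q(D_P).
e_{47}(P',Q') = 132906736901561 + 163497493521060*t.
(132906736901561 + 163497493521060*t)^{45} mod (186735305908007,f) = 134344669134436 + 46225750310235*t.

134344669134436 + 46225750310235*t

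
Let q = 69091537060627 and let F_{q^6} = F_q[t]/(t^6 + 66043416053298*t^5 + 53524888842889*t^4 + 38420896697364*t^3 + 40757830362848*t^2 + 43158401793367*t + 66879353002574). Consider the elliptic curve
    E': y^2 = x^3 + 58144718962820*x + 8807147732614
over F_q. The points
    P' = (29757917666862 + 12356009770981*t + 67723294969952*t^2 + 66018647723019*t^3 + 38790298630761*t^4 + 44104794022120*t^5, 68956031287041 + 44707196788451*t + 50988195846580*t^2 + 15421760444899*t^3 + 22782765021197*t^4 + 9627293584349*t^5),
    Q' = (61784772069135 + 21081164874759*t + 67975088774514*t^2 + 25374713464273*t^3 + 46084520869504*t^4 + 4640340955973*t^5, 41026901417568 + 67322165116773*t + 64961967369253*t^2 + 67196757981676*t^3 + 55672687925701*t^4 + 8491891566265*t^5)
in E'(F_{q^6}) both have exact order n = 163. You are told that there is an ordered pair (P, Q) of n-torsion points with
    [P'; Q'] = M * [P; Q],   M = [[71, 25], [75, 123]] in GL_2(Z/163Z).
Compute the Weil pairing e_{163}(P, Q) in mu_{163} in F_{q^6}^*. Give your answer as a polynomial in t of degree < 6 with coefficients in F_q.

52320138670882 + 29459291548201*t + 46360991011638*t^2 + 58501662255872*t^3 + 62859657315788*t^4 + 36031743325515*t^5

Since e_{163}(P,P)=e_{163}(Q,Q)=1 and e_{163}(Q,P)=e_{163}(P,Q)^{-1}, expanding e_{163}(71*P + 25*Q,75*P + 123*Q) leaves e(P,Q)^det(M).
71*123 - 25*75 = 6858; reduced mod 163: det = 12, inverse 68.
Build f_{163,P'} and f_{163,Q'} via the 8-bit ladder of 163=10100011_2; evaluate at shifted divisors; quotient in F_{69091537060627^6}.
So e_{163}(P',Q') = 19910144623927 + 40110901946569*t + 33790947938280*t^2 + 43738335522218*t^3 + 10976826278258*t^4 + 51029673742760*t^5.
Raise to 68: e(P,Q) = 52320138670882 + 29459291548201*t + 46360991011638*t^2 + 58501662255872*t^3 + 62859657315788*t^4 + 36031743325515*t^5 in mu_{163}.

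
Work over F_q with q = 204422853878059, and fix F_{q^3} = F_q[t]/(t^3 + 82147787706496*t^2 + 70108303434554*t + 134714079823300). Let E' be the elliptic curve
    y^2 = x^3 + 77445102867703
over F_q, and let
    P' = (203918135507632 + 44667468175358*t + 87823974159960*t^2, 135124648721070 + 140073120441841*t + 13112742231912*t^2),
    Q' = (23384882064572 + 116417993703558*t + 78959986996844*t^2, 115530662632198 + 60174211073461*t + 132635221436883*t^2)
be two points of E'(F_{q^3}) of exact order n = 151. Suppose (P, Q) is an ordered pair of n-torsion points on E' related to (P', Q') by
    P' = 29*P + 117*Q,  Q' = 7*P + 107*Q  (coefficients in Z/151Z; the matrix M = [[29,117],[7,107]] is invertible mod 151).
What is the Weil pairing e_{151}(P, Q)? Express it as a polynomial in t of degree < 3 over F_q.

4028788027567 + 28897154813008*t + 67418710437305*t^2

e_{151}(aP+bQ,cP+dQ) = e_{151}(P,Q)^(ad-bc); with (a,b,c,d)=(29,117,7,107) this gives the det-151 law.
det(M) mod 151 = 19; its inverse in (Z/151)^* is 8 (check: 19*8 mod 151 = 1).
n = 151 = (10010111)_2 (8 bits, wt 5); accumulate f_{151,P'}(Q'+S)/f_{151,P'}(S) along the 7-step ladder.
Miller gives e_{151}(P',Q') = 127956188213840 + 117639775788132*t + 28693443274490*t^2 in F_{204422853878059^3}.
e_{151}(P,Q) = (127956188213840 + 117639775788132*t + 28693443274490*t^2)^{8} = 4028788027567 + 28897154813008*t + 67418710437305*t^2.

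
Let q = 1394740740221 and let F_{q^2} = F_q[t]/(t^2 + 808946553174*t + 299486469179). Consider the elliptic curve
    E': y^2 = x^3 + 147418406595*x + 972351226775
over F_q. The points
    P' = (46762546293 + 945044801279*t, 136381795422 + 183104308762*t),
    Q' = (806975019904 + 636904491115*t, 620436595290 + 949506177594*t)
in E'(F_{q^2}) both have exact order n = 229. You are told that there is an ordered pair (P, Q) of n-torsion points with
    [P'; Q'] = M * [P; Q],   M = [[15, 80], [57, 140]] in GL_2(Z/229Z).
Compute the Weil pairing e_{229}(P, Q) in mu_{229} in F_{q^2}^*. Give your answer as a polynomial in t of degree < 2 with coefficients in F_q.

e_{229} is bilinear + alternating on E[229], so e_{229}(15*P + 80*Q, 57*P + 140*Q) = e_{229}(P,Q)^(15*140-80*57).
det M = 15*140 - 80*57 = -2460 = 59 (mod 229); 59^{-1} = 66 (mod 229).
Double-and-add over 11100101: 8-1 doublings, 5-1 additions; each step l_{T,T}/v_{2T} or l_{T,P'}/v at Q'+S for random S.
Miller gives e_{229}(P',Q') = 64105070886 + 576501630780*t in F_{1394740740221^2}.
Finally e_{229}(P,Q) = 319208522333 + 1382375312753*t.

319208522333 + 1382375312753*t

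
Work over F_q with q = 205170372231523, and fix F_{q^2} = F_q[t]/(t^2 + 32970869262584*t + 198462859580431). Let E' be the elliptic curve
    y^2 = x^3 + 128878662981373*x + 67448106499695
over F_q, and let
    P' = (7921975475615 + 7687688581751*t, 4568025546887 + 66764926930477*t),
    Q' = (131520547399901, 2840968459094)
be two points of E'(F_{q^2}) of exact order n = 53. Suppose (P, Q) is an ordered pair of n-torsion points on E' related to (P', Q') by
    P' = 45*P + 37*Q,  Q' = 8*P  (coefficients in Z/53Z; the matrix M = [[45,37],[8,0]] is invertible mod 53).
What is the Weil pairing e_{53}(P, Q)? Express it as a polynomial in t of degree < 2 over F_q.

161138989456639 + 18470287126468*t

Alternating bilinearity on E[53] (values in mu_{53} in F_{205170372231523^2}) gives e(P',Q') = e(P,Q)^det(M).
Inverting 22 mod 53: 41. Thus e_{53}(P,Q) = e(P',Q')^{41}.
Miller loop for e_{53} over F_{205170372231523^2}: bits of 53 = 110101; 5 double steps + 3 add steps, l/v at each.
e_{53}(P',Q') = 113202819914695 + 176651307715303*t.
Raise to 41: e(P,Q) = 161138989456639 + 18470287126468*t in mu_{53}.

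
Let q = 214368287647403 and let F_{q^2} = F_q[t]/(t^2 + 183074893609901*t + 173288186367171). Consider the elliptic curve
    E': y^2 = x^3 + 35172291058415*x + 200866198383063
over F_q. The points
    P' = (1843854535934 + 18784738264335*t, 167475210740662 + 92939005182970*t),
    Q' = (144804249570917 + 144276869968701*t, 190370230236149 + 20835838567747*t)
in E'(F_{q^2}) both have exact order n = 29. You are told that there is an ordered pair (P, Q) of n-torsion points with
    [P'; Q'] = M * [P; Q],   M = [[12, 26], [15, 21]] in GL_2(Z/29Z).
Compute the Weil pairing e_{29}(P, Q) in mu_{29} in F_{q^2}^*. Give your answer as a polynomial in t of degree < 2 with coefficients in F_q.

42629040050942 + 183593701587569*t

Alternating bilinearity on E[29] (values in mu_{29} in F_{214368287647403^2}) gives e(P',Q') = e(P,Q)^det(M).
det M = 12*21 - 26*15 = -138 = 7 (mod 29); 7^{-1} = 25 (mod 29).
Double-and-add over 11101: 5-1 doublings, 4-1 additions; each step l_{T,T}/v_{2T} or l_{T,P'}/v at Q'+S for random S.
e_{29}(P',Q') = 194731558803325 + 50070023752769*t.
Raise to 25: e(P,Q) = 42629040050942 + 183593701587569*t in mu_{29}.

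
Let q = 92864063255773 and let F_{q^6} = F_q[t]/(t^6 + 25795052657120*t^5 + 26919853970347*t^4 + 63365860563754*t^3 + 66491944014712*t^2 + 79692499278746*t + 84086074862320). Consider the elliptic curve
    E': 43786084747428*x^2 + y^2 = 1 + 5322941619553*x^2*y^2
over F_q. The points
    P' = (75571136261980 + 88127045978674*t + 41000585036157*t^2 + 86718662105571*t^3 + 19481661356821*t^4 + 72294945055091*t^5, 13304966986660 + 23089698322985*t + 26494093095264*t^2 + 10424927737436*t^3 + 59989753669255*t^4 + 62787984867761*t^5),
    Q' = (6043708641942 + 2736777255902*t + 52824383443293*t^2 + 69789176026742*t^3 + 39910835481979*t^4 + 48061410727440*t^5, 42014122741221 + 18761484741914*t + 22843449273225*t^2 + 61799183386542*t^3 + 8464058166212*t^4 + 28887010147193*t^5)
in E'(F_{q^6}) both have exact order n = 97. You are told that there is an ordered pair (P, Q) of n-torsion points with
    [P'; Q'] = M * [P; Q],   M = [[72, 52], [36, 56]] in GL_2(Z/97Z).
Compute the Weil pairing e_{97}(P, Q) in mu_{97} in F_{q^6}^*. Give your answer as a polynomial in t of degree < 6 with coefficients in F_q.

59801591045187 + 1694947818843*t + 83389864826284*t^2 + 22491607170791*t^3 + 28760649623764*t^4 + 92603430269797*t^5

Alternating bilinearity on E[97] (values in mu_{97} in F_{92864063255773^6}) gives e(P',Q') = e(P,Q)^det(M).
det M = 72*56 - 52*36 = 2160 = 26 (mod 97); 26^{-1} = 56 (mod 97).
Edwards a_E,d_E -> Montgomery A=26569355611600,B=83742682860055 -> Weierstrass 0,35224962109406 via alpha=85571557107641,beta=32831801595912.
n = 97 = (1100001)_2 (7 bits, wt 3); accumulate f_{97,P'}(Q'+S)/f_{97,P'}(S) along the 6-step ladder.
The quotient is 77517099335167 + 23922120837439*t + 17377484206185*t^2 + 69528139841766*t^3 + 11354093089693*t^4 + 46842764750184*t^5.
(77517099335167 + 23922120837439*t + 17377484206185*t^2 + 69528139841766*t^3 + 11354093089693*t^4 + 46842764750184*t^5)^{56} mod (92864063255773,f) = 59801591045187 + 1694947818843*t + 83389864826284*t^2 + 22491607170791*t^3 + 28760649623764*t^4 + 92603430269797*t^5.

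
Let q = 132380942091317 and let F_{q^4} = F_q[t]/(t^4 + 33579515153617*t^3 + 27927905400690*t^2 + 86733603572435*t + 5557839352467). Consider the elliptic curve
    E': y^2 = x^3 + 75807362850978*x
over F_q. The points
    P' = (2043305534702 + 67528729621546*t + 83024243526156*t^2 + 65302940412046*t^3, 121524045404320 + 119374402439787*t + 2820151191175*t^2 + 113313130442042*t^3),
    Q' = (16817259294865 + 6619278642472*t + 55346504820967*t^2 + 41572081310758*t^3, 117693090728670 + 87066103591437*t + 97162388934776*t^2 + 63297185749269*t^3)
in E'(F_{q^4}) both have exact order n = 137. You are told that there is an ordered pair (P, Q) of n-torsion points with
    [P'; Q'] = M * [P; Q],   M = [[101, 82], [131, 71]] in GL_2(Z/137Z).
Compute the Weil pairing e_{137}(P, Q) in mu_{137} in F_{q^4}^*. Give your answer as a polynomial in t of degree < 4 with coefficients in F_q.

The 137-Weil pairing on E[137] over F_{132380942091317} is alternating-bilinear: e_{137}(P',Q') = e_{137}(P,Q)^det(M).
101*71 - 82*131 = -3571; reduced mod 137: det = 128, inverse 76.
Build f_{137,P'} and f_{137,Q'} via the 8-bit ladder of 137=10001001_2; evaluate at shifted divisors; quotient in F_{132380942091317^4}.
Result: e(P',Q') = 66716504295019 + 52877133971663*t + 58659132085795*t^2 + 101797487471515*t^3.
(66716504295019 + 52877133971663*t + 58659132085795*t^2 + 101797487471515*t^3)^{76} mod (132380942091317,f) = 9442816116444 + 20415662509491*t + 53281734213824*t^2 + 83847090496654*t^3.

9442816116444 + 20415662509491*t + 53281734213824*t^2 + 83847090496654*t^3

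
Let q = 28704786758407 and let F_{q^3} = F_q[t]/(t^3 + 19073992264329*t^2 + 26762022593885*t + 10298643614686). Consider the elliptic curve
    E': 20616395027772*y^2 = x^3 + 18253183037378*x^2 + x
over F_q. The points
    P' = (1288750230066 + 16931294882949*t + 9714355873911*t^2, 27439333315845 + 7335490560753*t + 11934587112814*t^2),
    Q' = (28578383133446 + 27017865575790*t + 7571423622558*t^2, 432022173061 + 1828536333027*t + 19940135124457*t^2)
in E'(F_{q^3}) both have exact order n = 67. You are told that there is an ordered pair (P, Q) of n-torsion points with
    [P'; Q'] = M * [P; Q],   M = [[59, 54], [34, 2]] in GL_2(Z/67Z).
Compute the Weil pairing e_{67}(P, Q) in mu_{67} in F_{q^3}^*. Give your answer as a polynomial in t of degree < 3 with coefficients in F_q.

e_{67}(aP+bQ,cP+dQ) = e_{67}(P,Q)^(ad-bc); with (a,b,c,d)=(59,54,34,2) this gives the det-67 law.
Inverting 24 mod 67: 14. Thus e_{67}(P,Q) = e(P',Q')^{14}.
Undo Montgomery via alpha=20118486287135, beta=10419727802943: (a',b')=(24977202559028,23709522816003) over F_{28704786758407}.
n = 67 = (1000011)_2 (7 bits, wt 3); accumulate f_{67,P'}(Q'+S)/f_{67,P'}(S) along the 6-step ladder.
f_P(D_Q)/f_Q(D_P) = 22557775695639 + 19842432469583*t + 1464628068920*t^2.
Hence e(P,Q) = 8687566415566 + 18476520154999*t + 27470400522783*t^2 in F_{28704786758407^3}^*.

8687566415566 + 18476520154999*t + 27470400522783*t^2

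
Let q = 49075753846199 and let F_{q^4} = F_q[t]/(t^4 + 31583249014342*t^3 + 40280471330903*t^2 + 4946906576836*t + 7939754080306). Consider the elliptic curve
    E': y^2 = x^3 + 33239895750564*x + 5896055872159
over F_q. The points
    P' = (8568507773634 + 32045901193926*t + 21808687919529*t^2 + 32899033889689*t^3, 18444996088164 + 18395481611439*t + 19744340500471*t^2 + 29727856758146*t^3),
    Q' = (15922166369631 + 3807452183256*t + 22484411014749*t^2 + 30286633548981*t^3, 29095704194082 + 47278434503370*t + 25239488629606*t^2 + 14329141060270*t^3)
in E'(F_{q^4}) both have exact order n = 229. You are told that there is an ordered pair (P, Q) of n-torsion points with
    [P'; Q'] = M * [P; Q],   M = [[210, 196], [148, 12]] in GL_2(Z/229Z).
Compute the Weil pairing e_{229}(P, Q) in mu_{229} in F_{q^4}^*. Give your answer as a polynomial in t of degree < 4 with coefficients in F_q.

The 229-Weil pairing on E[229] over F_{49075753846199} is alternating-bilinear: e_{229}(P',Q') = e_{229}(P,Q)^det(M).
det(M) mod 229 = 76; its inverse in (Z/229)^* is 226 (check: 76*226 mod 229 = 1).
Miller loop for e_{229} over F_{49075753846199^4}: bits of 229 = 11100101; 7 double steps + 4 add steps, l/v at each.
The quotient is 30063341299211 + 14758988054006*t + 9331427390320*t^2 + 14993779240952*t^3.
Hence e(P,Q) = 44181024817209 + 42908975899202*t + 30827445727023*t^2 + 14955195087574*t^3 in F_{49075753846199^4}^*.

44181024817209 + 42908975899202*t + 30827445727023*t^2 + 14955195087574*t^3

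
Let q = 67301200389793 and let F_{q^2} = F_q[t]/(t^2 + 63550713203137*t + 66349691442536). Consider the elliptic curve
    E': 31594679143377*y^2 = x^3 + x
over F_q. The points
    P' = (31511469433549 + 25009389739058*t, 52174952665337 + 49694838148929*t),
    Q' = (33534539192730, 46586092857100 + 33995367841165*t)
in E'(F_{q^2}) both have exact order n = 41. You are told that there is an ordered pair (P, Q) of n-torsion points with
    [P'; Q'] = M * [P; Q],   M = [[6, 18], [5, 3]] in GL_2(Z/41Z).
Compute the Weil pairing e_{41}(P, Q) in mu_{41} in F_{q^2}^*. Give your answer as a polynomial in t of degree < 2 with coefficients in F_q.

42322871865782 + 37703594625337*t

Since e_{41}(P,P)=e_{41}(Q,Q)=1 and e_{41}(Q,P)=e_{41}(P,Q)^{-1}, expanding e_{41}(6*P + 18*Q,5*P + 3*Q) leaves e(P,Q)^det(M).
det(M) mod 41 = 10; its inverse in (Z/41)^* is 37 (check: 10*37 mod 41 = 1).
(x,y)|->(2737963580818x,2737963580818y) sends E' to y^2=x^3+5622624772635*x.
Miller loop for e_{41} over F_{67301200389793^2}: bits of 41 = 101001; 5 double steps + 2 add steps, l/v at each.
Result: e(P',Q') = 65690465244897 + 2537687676568*t.
(65690465244897 + 2537687676568*t)^{37} mod (67301200389793,f) = 42322871865782 + 37703594625337*t.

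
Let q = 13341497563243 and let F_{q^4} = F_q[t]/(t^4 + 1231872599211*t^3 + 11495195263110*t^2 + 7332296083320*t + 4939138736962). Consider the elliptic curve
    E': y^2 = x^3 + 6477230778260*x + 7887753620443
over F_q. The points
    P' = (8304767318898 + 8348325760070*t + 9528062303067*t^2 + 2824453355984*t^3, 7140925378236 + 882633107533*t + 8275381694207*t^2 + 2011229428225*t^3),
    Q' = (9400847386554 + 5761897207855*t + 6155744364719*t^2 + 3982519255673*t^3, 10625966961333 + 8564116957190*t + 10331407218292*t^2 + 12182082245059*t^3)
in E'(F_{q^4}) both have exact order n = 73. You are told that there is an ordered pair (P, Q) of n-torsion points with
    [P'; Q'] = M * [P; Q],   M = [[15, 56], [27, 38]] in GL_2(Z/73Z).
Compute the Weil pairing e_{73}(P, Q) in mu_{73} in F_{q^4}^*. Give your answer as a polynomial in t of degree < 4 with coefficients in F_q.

Under M = [[15,56],[27,38]] in GL_2(Z/73), e_{73}(P',Q') = e_{73}(P,Q)^(15*38-56*27 mod 73).
Inverting 7 mod 73: 21. Thus e_{73}(P,Q) = e(P',Q')^{21}.
Run Miller on y^2=x^3+6477230778260*x+7887753620443 over F_{13341497563243}: ladder 1001001 (7 bits); e = f_P(D_Q)/f_Q(D_P).
Result: e(P',Q') = 1237318000786 + 3678077865796*t + 5218191556163*t^2 + 8122768855146*t^3.
e_{73}(P,Q) = (1237318000786 + 3678077865796*t + 5218191556163*t^2 + 8122768855146*t^3)^{21} = 5554466292111 + 4285855583257*t + 9320962469200*t^2 + 4889634093220*t^3.

5554466292111 + 4285855583257*t + 9320962469200*t^2 + 4889634093220*t^3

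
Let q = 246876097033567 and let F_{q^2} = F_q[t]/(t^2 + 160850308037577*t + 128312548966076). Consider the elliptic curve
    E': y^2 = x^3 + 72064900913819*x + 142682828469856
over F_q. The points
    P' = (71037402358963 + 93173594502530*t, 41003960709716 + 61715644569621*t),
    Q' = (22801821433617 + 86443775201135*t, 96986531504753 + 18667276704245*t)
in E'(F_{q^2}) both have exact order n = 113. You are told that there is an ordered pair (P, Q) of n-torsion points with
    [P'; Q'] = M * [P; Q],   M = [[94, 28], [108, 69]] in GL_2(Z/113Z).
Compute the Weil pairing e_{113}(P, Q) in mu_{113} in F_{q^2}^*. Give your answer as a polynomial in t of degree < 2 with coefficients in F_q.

203305436413006 + 246847067025698*t

Alternating bilinearity on E[113] (values in mu_{113} in F_{246876097033567^2}) gives e(P',Q') = e(P,Q)^det(M).
det M = 94*69 - 28*108 = 3462 = 72 (mod 113); 72^{-1} = 11 (mod 113).
Double-and-add over 1110001: 7-1 doublings, 4-1 additions; each step l_{T,T}/v_{2T} or l_{T,P'}/v at Q'+S for random S.
e_{113}(P',Q') = 181753900786742 + 80150924627420*t.
(181753900786742 + 80150924627420*t)^{11} mod (246876097033567,f) = 203305436413006 + 246847067025698*t.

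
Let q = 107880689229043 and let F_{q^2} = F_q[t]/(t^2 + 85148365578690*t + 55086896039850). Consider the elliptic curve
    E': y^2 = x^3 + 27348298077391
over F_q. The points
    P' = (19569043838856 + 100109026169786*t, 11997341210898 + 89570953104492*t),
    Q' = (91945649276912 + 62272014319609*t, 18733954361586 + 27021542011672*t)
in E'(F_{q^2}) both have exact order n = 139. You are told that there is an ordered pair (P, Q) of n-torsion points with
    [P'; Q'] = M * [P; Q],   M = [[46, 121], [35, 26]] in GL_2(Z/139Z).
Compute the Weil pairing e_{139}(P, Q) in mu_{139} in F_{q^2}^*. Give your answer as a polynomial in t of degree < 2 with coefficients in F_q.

Since e_{139}(P,P)=e_{139}(Q,Q)=1 and e_{139}(Q,P)=e_{139}(P,Q)^{-1}, expanding e_{139}(46*P + 121*Q,35*P + 26*Q) leaves e(P,Q)^det(M).
det(M) mod 139 = 19; its inverse in (Z/139)^* is 22 (check: 19*22 mod 139 = 1).
n = 139 = (10001011)_2 (8 bits, wt 4); accumulate f_{139,P'}(Q'+S)/f_{139,P'}(S) along the 7-step ladder.
So e_{139}(P',Q') = 97353299877808 + 30585931881016*t.
e_{139}(P,Q) = (97353299877808 + 30585931881016*t)^{22} = 13366555589397 + 1998943415541*t.

13366555589397 + 1998943415541*t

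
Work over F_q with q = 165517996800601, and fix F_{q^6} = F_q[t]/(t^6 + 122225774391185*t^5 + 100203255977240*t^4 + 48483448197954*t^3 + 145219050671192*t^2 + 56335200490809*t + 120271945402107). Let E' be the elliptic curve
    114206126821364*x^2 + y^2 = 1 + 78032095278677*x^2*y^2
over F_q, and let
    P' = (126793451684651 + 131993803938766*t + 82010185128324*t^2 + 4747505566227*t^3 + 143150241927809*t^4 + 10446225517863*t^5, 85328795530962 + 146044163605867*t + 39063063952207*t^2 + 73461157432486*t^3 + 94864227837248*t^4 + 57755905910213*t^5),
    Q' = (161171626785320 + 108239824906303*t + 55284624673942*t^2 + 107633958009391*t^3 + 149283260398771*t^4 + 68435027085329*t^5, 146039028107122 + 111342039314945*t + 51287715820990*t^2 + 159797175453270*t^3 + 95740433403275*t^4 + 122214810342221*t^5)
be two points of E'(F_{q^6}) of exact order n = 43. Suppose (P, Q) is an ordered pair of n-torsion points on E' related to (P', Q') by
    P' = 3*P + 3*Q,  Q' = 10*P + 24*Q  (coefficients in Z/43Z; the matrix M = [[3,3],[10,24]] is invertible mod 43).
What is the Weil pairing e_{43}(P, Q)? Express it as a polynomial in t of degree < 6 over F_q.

834938046439 + 117557952634679*t + 11584018089943*t^2 + 30525786100114*t^3 + 107081539849412*t^4 + 155213774003730*t^5

e_{43}(aP+bQ,cP+dQ) = e_{43}(P,Q)^(ad-bc); with (a,b,c,d)=(3,3,10,24) this gives the det-43 law.
det M = 3*24 - 3*10 = 42 = 42 (mod 43); 42^{-1} = 42 (mod 43).
Map (x,y)_Ed via u=(1+y)/(1-y), v=(1+y)/((1-y)x) to Montgomery A=120680377972281,B=20392086331296; then to (a',b')=(3316012568766,16230343824831).
6-bit Miller (101011) on E'/F_{165517996800601} with a'=3316012568766, b'=16230343824831: accumulate tangent/chord ratios at Q'+S and P'+S'.
Result: e(P',Q') = 76849515843606 + 60487662114627*t + 133474966892776*t^2 + 28528326951916*t^3 + 56318327539222*t^4 + 69096423940359*t^5.
Thus e_{43}(P,Q) = 834938046439 + 117557952634679*t + 11584018089943*t^2 + 30525786100114*t^3 + 107081539849412*t^4 + 155213774003730*t^5.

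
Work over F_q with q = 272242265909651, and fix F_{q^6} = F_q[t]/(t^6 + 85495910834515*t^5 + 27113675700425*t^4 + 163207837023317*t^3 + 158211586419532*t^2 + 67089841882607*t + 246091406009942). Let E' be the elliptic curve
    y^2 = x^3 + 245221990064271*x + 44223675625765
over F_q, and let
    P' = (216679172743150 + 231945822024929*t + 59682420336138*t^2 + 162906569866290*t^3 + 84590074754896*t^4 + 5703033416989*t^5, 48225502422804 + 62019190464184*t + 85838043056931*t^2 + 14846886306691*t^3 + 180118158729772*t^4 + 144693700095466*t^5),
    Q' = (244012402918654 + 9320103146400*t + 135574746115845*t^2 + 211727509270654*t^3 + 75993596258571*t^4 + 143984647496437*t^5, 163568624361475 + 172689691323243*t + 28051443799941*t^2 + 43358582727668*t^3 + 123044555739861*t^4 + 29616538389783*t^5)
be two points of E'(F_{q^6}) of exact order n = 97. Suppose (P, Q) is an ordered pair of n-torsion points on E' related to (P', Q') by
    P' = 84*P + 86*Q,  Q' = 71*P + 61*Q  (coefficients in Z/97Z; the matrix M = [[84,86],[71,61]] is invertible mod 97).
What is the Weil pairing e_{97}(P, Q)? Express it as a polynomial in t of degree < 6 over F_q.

193679759861272 + 161216936383121*t + 92995296508435*t^2 + 80737101810818*t^3 + 184153324314118*t^4 + 44909595225599*t^5

Alternating bilinearity on E[97] (values in mu_{97} in F_{272242265909651^6}) gives e(P',Q') = e(P,Q)^det(M).
Inverting 85 mod 97: 8. Thus e_{97}(P,Q) = e(P',Q')^{8}.
Build f_{97,P'} and f_{97,Q'} via the 7-bit ladder of 97=1100001_2; evaluate at shifted divisors; quotient in F_{272242265909651^6}.
The quotient is 132235268673841 + 99550519464787*t + 271056525106140*t^2 + 10082850494238*t^3 + 251678187819713*t^4 + 167005894698515*t^5.
Thus e_{97}(P,Q) = 193679759861272 + 161216936383121*t + 92995296508435*t^2 + 80737101810818*t^3 + 184153324314118*t^4 + 44909595225599*t^5.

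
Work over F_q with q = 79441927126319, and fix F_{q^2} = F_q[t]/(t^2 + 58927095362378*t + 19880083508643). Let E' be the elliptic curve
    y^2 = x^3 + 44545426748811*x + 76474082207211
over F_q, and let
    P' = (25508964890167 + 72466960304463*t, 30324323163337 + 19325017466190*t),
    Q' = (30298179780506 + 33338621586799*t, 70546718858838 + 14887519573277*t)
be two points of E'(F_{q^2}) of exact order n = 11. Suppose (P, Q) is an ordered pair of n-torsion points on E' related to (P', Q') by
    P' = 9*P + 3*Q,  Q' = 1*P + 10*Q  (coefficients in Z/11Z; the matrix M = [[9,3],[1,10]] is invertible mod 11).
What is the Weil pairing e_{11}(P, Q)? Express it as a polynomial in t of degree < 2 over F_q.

The 11-Weil pairing on E[11] over F_{79441927126319} is alternating-bilinear: e_{11}(P',Q') = e_{11}(P,Q)^det(M).
det(M) mod 11 = 10; its inverse in (Z/11)^* is 10 (check: 10*10 mod 11 = 1).
4-bit Miller (1011) on E'/F_{79441927126319} with a'=44545426748811, b'=76474082207211: accumulate tangent/chord ratios at Q'+S and P'+S'.
The quotient is 30511289969288 + 34659719803534*t.
Raise to 10: e(P,Q) = 59298380752666 + 44782207322785*t in mu_{11}.

59298380752666 + 44782207322785*t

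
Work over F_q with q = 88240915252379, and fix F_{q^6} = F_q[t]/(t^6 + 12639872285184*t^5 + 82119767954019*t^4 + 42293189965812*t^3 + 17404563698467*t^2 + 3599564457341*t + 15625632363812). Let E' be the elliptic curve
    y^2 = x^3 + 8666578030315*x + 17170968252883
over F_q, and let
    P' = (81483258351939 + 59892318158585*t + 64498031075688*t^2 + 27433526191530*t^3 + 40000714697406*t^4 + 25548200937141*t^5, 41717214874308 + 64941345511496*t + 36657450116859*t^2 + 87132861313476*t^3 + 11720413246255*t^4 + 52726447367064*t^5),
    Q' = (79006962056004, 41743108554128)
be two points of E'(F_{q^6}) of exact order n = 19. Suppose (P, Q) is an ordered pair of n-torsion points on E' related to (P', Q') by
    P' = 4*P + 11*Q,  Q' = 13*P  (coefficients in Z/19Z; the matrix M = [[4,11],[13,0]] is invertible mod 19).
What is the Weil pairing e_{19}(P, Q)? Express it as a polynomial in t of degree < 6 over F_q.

e_{19} is bilinear + alternating on E[19], so e_{19}(4*P + 11*Q, 13*P) = e_{19}(P,Q)^(4*0-11*13).
4*0 - 11*13 = -143; reduced mod 19: det = 9, inverse 17.
5-bit Miller (10011) on E'/F_{88240915252379} with a'=8666578030315, b'=17170968252883: accumulate tangent/chord ratios at Q'+S and P'+S'.
Miller gives e_{19}(P',Q') = 82487646681915 + 10072979283615*t + 69890860621286*t^2 + 30726248160109*t^3 + 32072262057686*t^4 + 81388544623272*t^5 in F_{88240915252379^6}.
e_{19}(P,Q) = (82487646681915 + 10072979283615*t + 69890860621286*t^2 + 30726248160109*t^3 + 32072262057686*t^4 + 81388544623272*t^5)^{17} = 32929882127707 + 50269385345323*t + 15300837699555*t^2 + 22253572265993*t^3 + 19387284408680*t^4 + 85630013570253*t^5.

32929882127707 + 50269385345323*t + 15300837699555*t^2 + 22253572265993*t^3 + 19387284408680*t^4 + 85630013570253*t^5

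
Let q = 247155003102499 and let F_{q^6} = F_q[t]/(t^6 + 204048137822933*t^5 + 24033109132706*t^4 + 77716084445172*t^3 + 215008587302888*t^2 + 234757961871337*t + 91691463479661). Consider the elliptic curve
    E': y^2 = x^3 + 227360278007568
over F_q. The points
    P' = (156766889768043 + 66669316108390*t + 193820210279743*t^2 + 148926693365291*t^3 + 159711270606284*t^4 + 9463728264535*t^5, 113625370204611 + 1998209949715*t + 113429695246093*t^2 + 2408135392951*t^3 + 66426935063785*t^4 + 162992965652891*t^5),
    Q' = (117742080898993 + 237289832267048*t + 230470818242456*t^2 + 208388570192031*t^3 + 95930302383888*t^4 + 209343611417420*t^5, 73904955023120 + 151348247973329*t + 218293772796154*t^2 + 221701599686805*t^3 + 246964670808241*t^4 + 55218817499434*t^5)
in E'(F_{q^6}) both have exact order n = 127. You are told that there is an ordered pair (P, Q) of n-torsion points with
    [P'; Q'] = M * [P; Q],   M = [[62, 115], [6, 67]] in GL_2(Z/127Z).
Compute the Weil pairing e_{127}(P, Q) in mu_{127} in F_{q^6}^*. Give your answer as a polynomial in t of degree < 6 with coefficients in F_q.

103326181770432 + 213351628266130*t + 202685428359631*t^2 + 210008774302879*t^3 + 22513830786149*t^4 + 197814366695089*t^5

Under M = [[62,115],[6,67]] in GL_2(Z/127), e_{127}(P',Q') = e_{127}(P,Q)^(62*67-115*6 mod 127).
62*67 - 115*6 = 3464; reduced mod 127: det = 35, inverse 98.
n = 127 = (1111111)_2 (7 bits, wt 7); accumulate f_{127,P'}(Q'+S)/f_{127,P'}(S) along the 6-step ladder.
e_{127}(P',Q') = 25340479776203 + 220646828948050*t + 196749382153210*t^2 + 88686367922369*t^3 + 217897861641786*t^4 + 198299736747329*t^5.
Finally e_{127}(P,Q) = 103326181770432 + 213351628266130*t + 202685428359631*t^2 + 210008774302879*t^3 + 22513830786149*t^4 + 197814366695089*t^5.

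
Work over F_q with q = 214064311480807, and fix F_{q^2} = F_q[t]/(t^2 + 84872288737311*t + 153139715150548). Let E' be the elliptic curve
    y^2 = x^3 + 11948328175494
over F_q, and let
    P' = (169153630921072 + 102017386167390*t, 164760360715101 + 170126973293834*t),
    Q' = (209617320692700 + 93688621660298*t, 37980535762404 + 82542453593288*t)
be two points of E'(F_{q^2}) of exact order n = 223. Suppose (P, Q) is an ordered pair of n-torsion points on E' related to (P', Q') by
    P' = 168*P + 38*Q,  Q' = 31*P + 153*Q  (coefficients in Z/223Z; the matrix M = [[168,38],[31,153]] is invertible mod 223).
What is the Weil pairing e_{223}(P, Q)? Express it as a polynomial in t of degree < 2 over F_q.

e_{223}(aP+bQ,cP+dQ) = e_{223}(P,Q)^(ad-bc); with (a,b,c,d)=(168,38,31,153) this gives the det-223 law.
168*153 - 38*31 = 24526; reduced mod 223: det = 219, inverse 167.
Miller loop for e_{223} over F_{214064311480807^2}: bits of 223 = 11011111; 7 double steps + 6 add steps, l/v at each.
Result: e(P',Q') = 211877978820511 + 164954081410408*t.
(211877978820511 + 164954081410408*t)^{167} mod (214064311480807,f) = 12843720366555 + 52420539250502*t.

12843720366555 + 52420539250502*t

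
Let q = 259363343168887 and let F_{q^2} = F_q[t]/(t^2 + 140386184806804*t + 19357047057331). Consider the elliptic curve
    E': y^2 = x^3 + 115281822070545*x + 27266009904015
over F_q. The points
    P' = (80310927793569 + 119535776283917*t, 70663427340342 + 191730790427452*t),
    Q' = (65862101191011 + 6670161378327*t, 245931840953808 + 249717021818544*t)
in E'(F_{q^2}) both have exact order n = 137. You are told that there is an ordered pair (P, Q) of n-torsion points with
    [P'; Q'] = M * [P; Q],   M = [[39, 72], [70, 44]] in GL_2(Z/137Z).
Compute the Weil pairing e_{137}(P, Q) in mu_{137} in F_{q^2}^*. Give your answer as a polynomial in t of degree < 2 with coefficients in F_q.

Alternating bilinearity on E[137] (values in mu_{137} in F_{259363343168887^2}) gives e(P',Q') = e(P,Q)^det(M).
det M = 39*44 - 72*70 = -3324 = 101 (mod 137); 101^{-1} = 19 (mod 137).
Miller loop for e_{137} over F_{259363343168887^2}: bits of 137 = 10001001; 7 double steps + 2 add steps, l/v at each.
The quotient is 9849841523021 + 149465163675310*t.
(9849841523021 + 149465163675310*t)^{19} mod (259363343168887,f) = 7741794881248 + 255749091067001*t.

7741794881248 + 255749091067001*t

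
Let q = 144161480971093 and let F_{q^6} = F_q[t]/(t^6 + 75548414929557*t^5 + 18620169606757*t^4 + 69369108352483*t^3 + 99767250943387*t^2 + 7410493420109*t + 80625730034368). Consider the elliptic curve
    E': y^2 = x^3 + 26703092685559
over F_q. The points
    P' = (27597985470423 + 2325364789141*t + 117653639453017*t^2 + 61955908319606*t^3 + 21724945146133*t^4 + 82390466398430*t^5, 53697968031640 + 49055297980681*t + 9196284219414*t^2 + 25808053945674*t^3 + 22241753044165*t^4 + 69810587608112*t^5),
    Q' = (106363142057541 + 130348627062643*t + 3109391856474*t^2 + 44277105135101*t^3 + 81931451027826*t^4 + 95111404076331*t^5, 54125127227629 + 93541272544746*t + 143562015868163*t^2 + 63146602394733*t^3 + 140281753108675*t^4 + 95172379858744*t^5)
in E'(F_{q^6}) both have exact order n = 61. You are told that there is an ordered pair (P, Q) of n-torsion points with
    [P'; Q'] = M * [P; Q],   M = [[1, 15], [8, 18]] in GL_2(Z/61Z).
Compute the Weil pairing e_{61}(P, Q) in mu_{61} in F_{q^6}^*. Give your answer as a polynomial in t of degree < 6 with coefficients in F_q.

Alternating bilinearity on E[61] (values in mu_{61} in F_{144161480971093^6}) gives e(P',Q') = e(P,Q)^det(M).
So e_{61}(P,Q) = e_{61}(P',Q')^{58}, since 20*58 = 1 mod 61.
6-bit Miller (111101) on E'/F_{144161480971093} with a'=0, b'=26703092685559: accumulate tangent/chord ratios at Q'+S and P'+S'.
e_{61}(P',Q') = 6539911170529 + 20875891063753*t + 95403725345710*t^2 + 16591291424495*t^3 + 87881214847831*t^4 + 105450814724561*t^5.
(6539911170529 + 20875891063753*t + 95403725345710*t^2 + 16591291424495*t^3 + 87881214847831*t^4 + 105450814724561*t^5)^{58} mod (144161480971093,f) = 13803477715081 + 58157627528870*t + 42981179488786*t^2 + 45504443409353*t^3 + 35465209691620*t^4 + 64055999434318*t^5.

13803477715081 + 58157627528870*t + 42981179488786*t^2 + 45504443409353*t^3 + 35465209691620*t^4 + 64055999434318*t^5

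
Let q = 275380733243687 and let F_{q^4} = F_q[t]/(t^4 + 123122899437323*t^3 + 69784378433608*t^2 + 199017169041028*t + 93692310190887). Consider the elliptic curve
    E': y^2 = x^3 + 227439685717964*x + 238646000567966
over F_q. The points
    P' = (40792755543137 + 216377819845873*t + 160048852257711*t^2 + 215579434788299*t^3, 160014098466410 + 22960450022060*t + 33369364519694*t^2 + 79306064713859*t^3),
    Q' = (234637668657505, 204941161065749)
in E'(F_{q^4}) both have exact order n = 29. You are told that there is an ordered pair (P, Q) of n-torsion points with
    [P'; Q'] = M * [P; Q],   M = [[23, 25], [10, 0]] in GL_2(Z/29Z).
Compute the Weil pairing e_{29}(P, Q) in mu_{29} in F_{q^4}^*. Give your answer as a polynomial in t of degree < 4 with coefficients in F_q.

161951009362046 + 92422353009264*t + 226512635117053*t^2 + 202508943060205*t^3

Since e_{29}(P,P)=e_{29}(Q,Q)=1 and e_{29}(Q,P)=e_{29}(P,Q)^{-1}, expanding e_{29}(23*P + 25*Q,10*P) leaves e(P,Q)^det(M).
Hence e(P,Q) = e(P',Q')^{8} where 8 = 11^{-1} mod 29.
n = 29 = (11101)_2 (5 bits, wt 4); accumulate f_{29,P'}(Q'+S)/f_{29,P'}(S) along the 4-step ladder.
f_P(D_Q)/f_Q(D_P) = 28674382950486 + 143266019092948*t + 173517503361307*t^2 + 4321611926740*t^3.
e_{29}(P,Q) = (28674382950486 + 143266019092948*t + 173517503361307*t^2 + 4321611926740*t^3)^{8} = 161951009362046 + 92422353009264*t + 226512635117053*t^2 + 202508943060205*t^3.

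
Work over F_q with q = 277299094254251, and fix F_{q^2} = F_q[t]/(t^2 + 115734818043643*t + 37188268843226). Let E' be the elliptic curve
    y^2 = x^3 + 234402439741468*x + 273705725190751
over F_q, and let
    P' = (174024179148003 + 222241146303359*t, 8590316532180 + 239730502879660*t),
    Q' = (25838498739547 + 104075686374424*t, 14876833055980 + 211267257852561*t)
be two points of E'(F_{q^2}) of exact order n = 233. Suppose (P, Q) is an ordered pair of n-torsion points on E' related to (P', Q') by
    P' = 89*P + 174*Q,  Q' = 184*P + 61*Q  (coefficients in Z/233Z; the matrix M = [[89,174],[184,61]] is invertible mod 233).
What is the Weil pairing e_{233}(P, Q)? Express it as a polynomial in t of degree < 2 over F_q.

Under M = [[89,174],[184,61]] in GL_2(Z/233), e_{233}(P',Q') = e_{233}(P,Q)^(89*61-174*184 mod 233).
89*61 - 174*184 = -26587; reduced mod 233: det = 208, inverse 205.
Build f_{233,P'} and f_{233,Q'} via the 8-bit ladder of 233=11101001_2; evaluate at shifted divisors; quotient in F_{277299094254251^2}.
So e_{233}(P',Q') = 30353254237369 + 114737080161829*t.
Hence e(P,Q) = 69173518989805 + 214469790982402*t in F_{277299094254251^2}^*.

69173518989805 + 214469790982402*t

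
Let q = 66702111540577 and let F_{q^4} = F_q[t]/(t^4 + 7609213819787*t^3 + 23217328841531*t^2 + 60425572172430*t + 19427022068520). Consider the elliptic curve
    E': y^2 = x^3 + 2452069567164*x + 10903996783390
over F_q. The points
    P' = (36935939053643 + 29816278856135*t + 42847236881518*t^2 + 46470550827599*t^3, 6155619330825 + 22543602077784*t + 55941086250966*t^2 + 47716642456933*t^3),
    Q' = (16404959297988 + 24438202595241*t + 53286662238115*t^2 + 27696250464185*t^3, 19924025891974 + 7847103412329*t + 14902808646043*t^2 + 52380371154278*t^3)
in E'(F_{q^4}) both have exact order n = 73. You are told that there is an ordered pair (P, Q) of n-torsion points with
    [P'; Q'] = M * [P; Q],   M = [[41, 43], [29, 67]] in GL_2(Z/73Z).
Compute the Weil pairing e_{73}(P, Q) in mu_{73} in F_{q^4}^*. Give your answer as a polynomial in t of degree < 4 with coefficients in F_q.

45885033827365 + 23394553974581*t + 29930425794664*t^2 + 38694689308961*t^3

Under M = [[41,43],[29,67]] in GL_2(Z/73), e_{73}(P',Q') = e_{73}(P,Q)^(41*67-43*29 mod 73).
Hence e(P,Q) = e(P',Q')^{42} where 42 = 40^{-1} mod 73.
Double-and-add over 1001001: 7-1 doublings, 3-1 additions; each step l_{T,T}/v_{2T} or l_{T,P'}/v at Q'+S for random S.
f_P(D_Q)/f_Q(D_P) = 29866861523886 + 63159907007165*t + 25507244388518*t^2 + 60448162165885*t^3.
(29866861523886 + 63159907007165*t + 25507244388518*t^2 + 60448162165885*t^3)^{42} mod (66702111540577,f) = 45885033827365 + 23394553974581*t + 29930425794664*t^2 + 38694689308961*t^3.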